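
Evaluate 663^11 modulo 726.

3

Compute successive squares:
11 in binary is 1011, i.e. 11 = 8 + 2 + 1.
663^1 ≡ 663 (mod 726)
663^2 ≡ 663^2 = 439569 ≡ 339 (mod 726)
663^4 ≡ 339^2 = 114921 ≡ 213 (mod 726)
663^8 ≡ 213^2 = 45369 ≡ 357 (mod 726)
663^11 = 663^8 × 663^2 × 663^1 ≡ 357 × 339 × 663 (mod 726).
Accumulate the product:
357 × 339 = 121023 ≡ 507
507 × 663 = 336141 ≡ 3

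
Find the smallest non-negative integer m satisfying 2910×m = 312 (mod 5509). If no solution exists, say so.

250

gcd(2910, 5509) = 1, so a unique solution mod 5509 exists.
2910⁻¹ ≡ 248 (mod 5509).
m ≡ 248×312 ≡ 250 (mod 5509).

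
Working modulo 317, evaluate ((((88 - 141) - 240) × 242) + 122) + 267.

88 - 141 = -53 ≡ 264 (mod 317)
264 - 240 = 24
24 × 242 = 5808 ≡ 102 (mod 317)
102 + 122 = 224
224 + 267 = 491 ≡ 174 (mod 317)

174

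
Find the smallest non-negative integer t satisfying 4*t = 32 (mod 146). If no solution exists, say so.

8

gcd(4, 146) = 2, and 2 | 32, so solutions exist.
Divide through by 2: 2*t ≡ 16 mod 73.
2⁻¹ ≡ 37 (mod 73).
t ≡ 37*16 ≡ 8 (mod 73).
The smallest non-negative solution is t = 8.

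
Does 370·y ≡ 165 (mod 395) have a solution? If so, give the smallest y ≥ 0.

gcd(370, 395) = 5, and 5 | 165, so solutions exist.
Divide through by 5: 74·y mod 79 = 33.
74⁻¹ ≡ 63 (mod 79).
y ≡ 63·33 ≡ 25 (mod 79).
The smallest non-negative solution is y = 25.

25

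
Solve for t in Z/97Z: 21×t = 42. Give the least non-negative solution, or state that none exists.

2

gcd(21, 97) = 1, so a unique solution mod 97 exists.
21⁻¹ ≡ 37 (mod 97).
t ≡ 37×42 ≡ 2 (mod 97).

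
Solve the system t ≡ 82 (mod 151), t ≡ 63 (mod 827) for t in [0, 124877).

151⁻¹ mod 827: 151×356 ≡ 1 (mod 827), so 151⁻¹ ≡ 356.
t = 82 + 151×((63 − 82)×356 mod 827) = 82 + 151×679 = 102611.

102611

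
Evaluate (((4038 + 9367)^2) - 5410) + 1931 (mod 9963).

7841

4038 + 9367 = 13405 ≡ 3442 (mod 9963)
(3442)^2 ≡ 1357 (mod 9963)
1357 - 5410 = -4053 ≡ 5910 (mod 9963)
5910 + 1931 = 7841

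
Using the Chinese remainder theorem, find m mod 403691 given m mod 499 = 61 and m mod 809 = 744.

268523

499⁻¹ mod 809: 499×702 ≡ 1 (mod 809), so 499⁻¹ ≡ 702.
m = 61 + 499×((744 − 61)×702 mod 809) = 61 + 499×538 = 268523.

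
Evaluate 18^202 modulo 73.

2

202 in binary is 11001010, i.e. 202 = 128 + 64 + 8 + 2.
18^1 ≡ 18 (mod 73)
18^2 ≡ 18^2 = 324 ≡ 32 (mod 73)
18^4 ≡ 32^2 = 1024 ≡ 2 (mod 73)
18^8 ≡ 2^2 = 4 (mod 73)
18^16 ≡ 4^2 = 16 (mod 73)
18^32 ≡ 16^2 = 256 ≡ 37 (mod 73)
18^64 ≡ 37^2 = 1369 ≡ 55 (mod 73)
18^128 ≡ 55^2 = 3025 ≡ 32 (mod 73)
18^202 = 18^128 × 18^64 × 18^8 × 18^2 ≡ 32 × 55 × 4 × 32 (mod 73).
Accumulate the product:
32 × 55 = 1760 ≡ 8
8 × 4 = 32
32 × 32 = 1024 ≡ 2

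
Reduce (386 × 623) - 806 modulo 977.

307

386 × 623 = 240478 ≡ 136 (mod 977)
136 - 806 = -670 ≡ 307 (mod 977)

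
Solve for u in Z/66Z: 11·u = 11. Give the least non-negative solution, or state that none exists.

gcd(11, 66) = 11, and 11 | 11, so solutions exist.
Divide through by 11: 1·u mod 6 = 1.
1⁻¹ ≡ 1 (mod 6).
u ≡ 1·1 ≡ 1 (mod 6).
The smallest non-negative solution is u = 1.

1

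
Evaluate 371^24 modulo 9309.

By square-and-multiply:
24 in binary is 11000, i.e. 24 = 16 + 8.
371^1 ≡ 371 (mod 9309)
371^2 ≡ 371^2 = 137641 ≡ 7315 (mod 9309)
371^4 ≡ 7315^2 = 53509225 ≡ 1093 (mod 9309)
371^8 ≡ 1093^2 = 1194649 ≡ 3097 (mod 9309)
371^16 ≡ 3097^2 = 9591409 ≡ 3139 (mod 9309)
371^24 = 371^16 × 371^8 ≡ 3139 × 3097 (mod 9309).
3139 × 3097 = 9721483 ≡ 2887 (mod 9309).

2887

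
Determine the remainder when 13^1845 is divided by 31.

30

By square-and-multiply:
13^1 ≡ 13 (mod 31)
13^2 ≡ 13^2 = 169 ≡ 14 (mod 31)
13^4 ≡ 14^2 = 196 ≡ 10 (mod 31)
13^8 ≡ 10^2 = 100 ≡ 7 (mod 31)
13^16 ≡ 7^2 = 49 ≡ 18 (mod 31)
13^32 ≡ 18^2 = 324 ≡ 14 (mod 31)
13^64 ≡ 14^2 = 196 ≡ 10 (mod 31)
13^128 ≡ 10^2 = 100 ≡ 7 (mod 31)
13^256 ≡ 7^2 = 49 ≡ 18 (mod 31)
13^512 ≡ 18^2 = 324 ≡ 14 (mod 31)
13^1024 ≡ 14^2 = 196 ≡ 10 (mod 31)
13^1845 = 13^1024 * 13^512 * 13^256 * 13^32 * 13^16 * 13^4 * 13^1 ≡ 10 * 14 * 18 * 14 * 18 * 10 * 13 (mod 31).
Accumulate the product:
10 * 14 = 140 ≡ 16
16 * 18 = 288 ≡ 9
9 * 14 = 126 ≡ 2
2 * 18 = 36 ≡ 5
5 * 10 = 50 ≡ 19
19 * 13 = 247 ≡ 30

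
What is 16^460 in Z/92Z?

8

Using repeated squaring:
460 in binary is 111001100, i.e. 460 = 256 + 128 + 64 + 8 + 4.
16^1 ≡ 16 (mod 92)
16^2 ≡ 16^2 = 256 ≡ 72 (mod 92)
16^4 ≡ 72^2 = 5184 ≡ 32 (mod 92)
16^8 ≡ 32^2 = 1024 ≡ 12 (mod 92)
16^16 ≡ 12^2 = 144 ≡ 52 (mod 92)
16^32 ≡ 52^2 = 2704 ≡ 36 (mod 92)
16^64 ≡ 36^2 = 1296 ≡ 8 (mod 92)
16^128 ≡ 8^2 = 64 (mod 92)
16^256 ≡ 64^2 = 4096 ≡ 48 (mod 92)
16^460 = 16^256 * 16^128 * 16^64 * 16^8 * 16^4 ≡ 48 * 64 * 8 * 12 * 32 (mod 92).
Accumulate the product:
48 * 64 = 3072 ≡ 36
36 * 8 = 288 ≡ 12
12 * 12 = 144 ≡ 52
52 * 32 = 1664 ≡ 8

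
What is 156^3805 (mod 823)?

156^1 ≡ 156 (mod 823)
156^2 ≡ 156^2 = 24336 ≡ 469 (mod 823)
156^4 ≡ 469^2 = 219961 ≡ 220 (mod 823)
156^8 ≡ 220^2 = 48400 ≡ 666 (mod 823)
156^16 ≡ 666^2 = 443556 ≡ 782 (mod 823)
156^32 ≡ 782^2 = 611524 ≡ 35 (mod 823)
156^64 ≡ 35^2 = 1225 ≡ 402 (mod 823)
156^128 ≡ 402^2 = 161604 ≡ 296 (mod 823)
156^256 ≡ 296^2 = 87616 ≡ 378 (mod 823)
156^512 ≡ 378^2 = 142884 ≡ 505 (mod 823)
156^1024 ≡ 505^2 = 255025 ≡ 718 (mod 823)
156^2048 ≡ 718^2 = 515524 ≡ 326 (mod 823)
156^3805 = 156^2048 · 156^1024 · 156^512 · 156^128 · 156^64 · 156^16 · 156^8 · 156^4 · 156^1 ≡ 326 · 718 · 505 · 296 · 402 · 782 · 666 · 220 · 156 (mod 823).
Accumulate the product:
326 · 718 = 234068 ≡ 336
336 · 505 = 169680 ≡ 142
142 · 296 = 42032 ≡ 59
59 · 402 = 23718 ≡ 674
674 · 782 = 527068 ≡ 348
348 · 666 = 231768 ≡ 505
505 · 220 = 111100 ≡ 818
818 · 156 = 127608 ≡ 43

43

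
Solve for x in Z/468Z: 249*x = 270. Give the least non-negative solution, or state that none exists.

18

gcd(249, 468) = 3, and 3 | 270, so solutions exist.
Divide through by 3: 83*x mod 156 = 90.
83⁻¹ ≡ 47 (mod 156).
x ≡ 47*90 ≡ 18 (mod 156).
The smallest non-negative solution is x = 18.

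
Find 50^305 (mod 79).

305 in binary is 100110001, i.e. 305 = 256 + 32 + 16 + 1.
50^1 ≡ 50 (mod 79)
50^2 ≡ 50^2 = 2500 ≡ 51 (mod 79)
50^4 ≡ 51^2 = 2601 ≡ 73 (mod 79)
50^8 ≡ 73^2 = 5329 ≡ 36 (mod 79)
50^16 ≡ 36^2 = 1296 ≡ 32 (mod 79)
50^32 ≡ 32^2 = 1024 ≡ 76 (mod 79)
50^64 ≡ 76^2 = 5776 ≡ 9 (mod 79)
50^128 ≡ 9^2 = 81 ≡ 2 (mod 79)
50^256 ≡ 2^2 = 4 (mod 79)
50^305 = 50^256 × 50^32 × 50^16 × 50^1 ≡ 4 × 76 × 32 × 50 (mod 79).
Accumulate the product:
4 × 76 = 304 ≡ 67
67 × 32 = 2144 ≡ 11
11 × 50 = 550 ≡ 76

76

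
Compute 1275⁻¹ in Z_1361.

997

1361 = 1*1275 + 86
1275 = 14*86 + 71
86 = 1*71 + 15
71 = 4*15 + 11
15 = 1*11 + 4
11 = 2*4 + 3
4 = 1*3 + 1
3 = 3*1 + 0
gcd(1275, 1361) = 1, so the inverse exists.
Back-substitute for 1:
1 = 1*4 − 1*3
  = −1*11 + 3*4
  = 3*15 − 4*11
  = −4*71 + 19*15
  = 19*86 − 23*71
  = −23*1275 + 341*86
  = 341*1361 − 364*1275
So 1275⁻¹ ≡ −364 ≡ 997 (mod 1361).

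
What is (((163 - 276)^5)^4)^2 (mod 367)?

163 - 276 = -113 ≡ 254 (mod 367)
(254)^5 ≡ 205 (mod 367)
(205)^4 ≡ 104 (mod 367)
(104)^2 ≡ 173 (mod 367)

173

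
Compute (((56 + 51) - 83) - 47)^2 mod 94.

56 + 51 = 107 ≡ 13 (mod 94)
13 - 83 = -70 ≡ 24 (mod 94)
24 - 47 = -23 ≡ 71 (mod 94)
(71)^2 ≡ 59 (mod 94)

59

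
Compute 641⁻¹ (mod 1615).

Apply the Euclidean algorithm and back-substitute:
1615 = 2×641 + 333
641 = 1×333 + 308
333 = 1×308 + 25
308 = 12×25 + 8
25 = 3×8 + 1
8 = 8×1 + 0
gcd(641, 1615) = 1, so the inverse exists.
Back-substitute for 1:
1 = 1×25 − 3×8
  = −3×308 + 37×25
  = 37×333 − 40×308
  = −40×641 + 77×333
  = 77×1615 − 194×641
So 641⁻¹ ≡ −194 ≡ 1421 (mod 1615).

1421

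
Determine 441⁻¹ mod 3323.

1929

Apply the Euclidean algorithm and back-substitute:
3323 = 7×441 + 236
441 = 1×236 + 205
236 = 1×205 + 31
205 = 6×31 + 19
31 = 1×19 + 12
19 = 1×12 + 7
12 = 1×7 + 5
7 = 1×5 + 2
5 = 2×2 + 1
2 = 2×1 + 0
gcd(441, 3323) = 1, so the inverse exists.
Bézout: 1 = 185×3323 − 1394×441.
So 441⁻¹ ≡ −1394 ≡ 1929 (mod 3323).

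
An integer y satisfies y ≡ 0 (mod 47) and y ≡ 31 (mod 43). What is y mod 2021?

47⁻¹ mod 43: 47*11 ≡ 1 (mod 43), so 47⁻¹ ≡ 11.
y = 0 + 47*((31 − 0)*11 mod 43) = 0 + 47*40 = 1880.

1880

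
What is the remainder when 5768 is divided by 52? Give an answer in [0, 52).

48

5768 = 110·52 + 48, so 5768 ≡ 48 (mod 52).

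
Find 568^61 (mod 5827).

3295

Using repeated squaring:
61 in binary is 111101, i.e. 61 = 32 + 16 + 8 + 4 + 1.
568^1 ≡ 568 (mod 5827)
568^2 ≡ 568^2 = 322624 ≡ 2139 (mod 5827)
568^4 ≡ 2139^2 = 4575321 ≡ 1126 (mod 5827)
568^8 ≡ 1126^2 = 1267876 ≡ 3417 (mod 5827)
568^16 ≡ 3417^2 = 11675889 ≡ 4408 (mod 5827)
568^32 ≡ 4408^2 = 19430464 ≡ 3246 (mod 5827)
568^61 = 568^32 * 568^16 * 568^8 * 568^4 * 568^1 ≡ 3246 * 4408 * 3417 * 1126 * 568 (mod 5827).
Accumulate the product:
3246 * 4408 = 14308368 ≡ 3083
3083 * 3417 = 10534611 ≡ 5222
5222 * 1126 = 5879972 ≡ 529
529 * 568 = 300472 ≡ 3295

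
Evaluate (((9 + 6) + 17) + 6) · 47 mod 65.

9 + 6 = 15
15 + 17 = 32
32 + 6 = 38
38 · 47 = 1786 ≡ 31 (mod 65)

31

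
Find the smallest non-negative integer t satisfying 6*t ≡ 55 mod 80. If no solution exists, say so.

gcd(6, 80) = 2, and 2 does not divide 55.
So the congruence has no solution.

no solution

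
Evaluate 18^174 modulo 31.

Compute successive squares:
174 in binary is 10101110, i.e. 174 = 128 + 32 + 8 + 4 + 2.
18^1 ≡ 18 (mod 31)
18^2 ≡ 18^2 = 324 ≡ 14 (mod 31)
18^4 ≡ 14^2 = 196 ≡ 10 (mod 31)
18^8 ≡ 10^2 = 100 ≡ 7 (mod 31)
18^16 ≡ 7^2 = 49 ≡ 18 (mod 31)
18^32 ≡ 18^2 = 324 ≡ 14 (mod 31)
18^64 ≡ 14^2 = 196 ≡ 10 (mod 31)
18^128 ≡ 10^2 = 100 ≡ 7 (mod 31)
18^174 = 18^128 · 18^32 · 18^8 · 18^4 · 18^2 ≡ 7 · 14 · 7 · 10 · 14 (mod 31).
Accumulate the product:
7 · 14 = 98 ≡ 5
5 · 7 = 35 ≡ 4
4 · 10 = 40 ≡ 9
9 · 14 = 126 ≡ 2

2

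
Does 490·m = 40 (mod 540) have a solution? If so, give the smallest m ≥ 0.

10

gcd(490, 540) = 10, and 10 | 40, so solutions exist.
Divide through by 10: 49·m ≡ 4 (mod 54).
49⁻¹ ≡ 43 (mod 54).
m ≡ 43·4 ≡ 10 (mod 54).
The smallest non-negative solution is m = 10.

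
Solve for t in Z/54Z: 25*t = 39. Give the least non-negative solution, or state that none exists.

21

gcd(25, 54) = 1, so a unique solution mod 54 exists.
25⁻¹ ≡ 13 (mod 54).
t ≡ 13*39 ≡ 21 (mod 54).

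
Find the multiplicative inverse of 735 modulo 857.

288

Apply the Euclidean algorithm and back-substitute:
857 = 1×735 + 122
735 = 6×122 + 3
122 = 40×3 + 2
3 = 1×2 + 1
2 = 2×1 + 0
gcd(735, 857) = 1, so the inverse exists.
Bézout: 1 = −247×857 + 288×735.
So 735⁻¹ ≡ 288 (mod 857).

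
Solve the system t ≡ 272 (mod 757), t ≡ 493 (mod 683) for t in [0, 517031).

757⁻¹ mod 683: 757*120 ≡ 1 (mod 683), so 757⁻¹ ≡ 120.
t = 272 + 757*((493 − 272)*120 mod 683) = 272 + 757*566 = 428734.

428734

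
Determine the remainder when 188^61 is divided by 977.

976

By square-and-multiply:
61 in binary is 111101, i.e. 61 = 32 + 16 + 8 + 4 + 1.
188^1 ≡ 188 (mod 977)
188^2 ≡ 188^2 = 35344 ≡ 172 (mod 977)
188^4 ≡ 172^2 = 29584 ≡ 274 (mod 977)
188^8 ≡ 274^2 = 75076 ≡ 824 (mod 977)
188^16 ≡ 824^2 = 678976 ≡ 938 (mod 977)
188^32 ≡ 938^2 = 879844 ≡ 544 (mod 977)
188^61 = 188^32 × 188^16 × 188^8 × 188^4 × 188^1 ≡ 544 × 938 × 824 × 274 × 188 (mod 977).
Accumulate the product:
544 × 938 = 510272 ≡ 278
278 × 824 = 229072 ≡ 454
454 × 274 = 124396 ≡ 317
317 × 188 = 59596 ≡ 976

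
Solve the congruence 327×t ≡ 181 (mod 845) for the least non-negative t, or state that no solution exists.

383

gcd(327, 845) = 1, so a unique solution mod 845 exists.
327⁻¹ ≡ 553 (mod 845).
t ≡ 553×181 ≡ 383 (mod 845).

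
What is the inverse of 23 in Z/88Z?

23

88 = 3×23 + 19
23 = 1×19 + 4
19 = 4×4 + 3
4 = 1×3 + 1
3 = 3×1 + 0
gcd(23, 88) = 1, so the inverse exists.
Back-substitute for 1:
1 = 1×4 − 1×3
  = −1×19 + 5×4
  = 5×23 − 6×19
  = −6×88 + 23×23
So 23⁻¹ ≡ 23 (mod 88).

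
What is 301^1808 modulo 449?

301^1 ≡ 301 (mod 449)
301^2 ≡ 301^2 = 90601 ≡ 352 (mod 449)
301^4 ≡ 352^2 = 123904 ≡ 429 (mod 449)
301^8 ≡ 429^2 = 184041 ≡ 400 (mod 449)
301^16 ≡ 400^2 = 160000 ≡ 156 (mod 449)
301^32 ≡ 156^2 = 24336 ≡ 90 (mod 449)
301^64 ≡ 90^2 = 8100 ≡ 18 (mod 449)
301^128 ≡ 18^2 = 324 (mod 449)
301^256 ≡ 324^2 = 104976 ≡ 359 (mod 449)
301^512 ≡ 359^2 = 128881 ≡ 18 (mod 449)
301^1024 ≡ 18^2 = 324 (mod 449)
301^1808 = 301^1024 × 301^512 × 301^256 × 301^16 ≡ 324 × 18 × 359 × 156 (mod 449).
Accumulate the product:
324 × 18 = 5832 ≡ 444
444 × 359 = 159396 ≡ 1
1 × 156 = 156

156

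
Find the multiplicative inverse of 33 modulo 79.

12

Apply the Euclidean algorithm and back-substitute:
79 = 2×33 + 13
33 = 2×13 + 7
13 = 1×7 + 6
7 = 1×6 + 1
6 = 6×1 + 0
gcd(33, 79) = 1, so the inverse exists.
Bézout: 1 = −5×79 + 12×33.
So 33⁻¹ ≡ 12 (mod 79).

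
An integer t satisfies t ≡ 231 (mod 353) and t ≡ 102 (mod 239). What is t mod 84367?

353⁻¹ mod 239: 353·65 ≡ 1 (mod 239), so 353⁻¹ ≡ 65.
t = 231 + 353·((102 − 231)·65 mod 239) = 231 + 353·219 = 77538.

77538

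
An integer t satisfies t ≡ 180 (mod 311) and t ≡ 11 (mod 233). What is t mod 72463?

59892

311⁻¹ mod 233: 311·3 ≡ 1 (mod 233), so 311⁻¹ ≡ 3.
t = 180 + 311·((11 − 180)·3 mod 233) = 180 + 311·192 = 59892.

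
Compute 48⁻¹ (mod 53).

53 = 1×48 + 5
48 = 9×5 + 3
5 = 1×3 + 2
3 = 1×2 + 1
2 = 2×1 + 0
gcd(48, 53) = 1, so the inverse exists.
Bézout: 1 = −19×53 + 21×48.
So 48⁻¹ ≡ 21 (mod 53).

21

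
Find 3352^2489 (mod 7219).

Compute successive squares:
2489 in binary is 100110111001, i.e. 2489 = 2048 + 256 + 128 + 32 + 16 + 8 + 1.
3352^1 ≡ 3352 (mod 7219)
3352^2 ≡ 3352^2 = 11235904 ≡ 3140 (mod 7219)
3352^4 ≡ 3140^2 = 9859600 ≡ 5665 (mod 7219)
3352^8 ≡ 5665^2 = 32092225 ≡ 3770 (mod 7219)
3352^16 ≡ 3770^2 = 14212900 ≡ 5908 (mod 7219)
3352^32 ≡ 5908^2 = 34904464 ≡ 599 (mod 7219)
3352^64 ≡ 599^2 = 358801 ≡ 5070 (mod 7219)
3352^128 ≡ 5070^2 = 25704900 ≡ 5260 (mod 7219)
3352^256 ≡ 5260^2 = 27667600 ≡ 4392 (mod 7219)
3352^512 ≡ 4392^2 = 19289664 ≡ 496 (mod 7219)
3352^1024 ≡ 496^2 = 246016 ≡ 570 (mod 7219)
3352^2048 ≡ 570^2 = 324900 ≡ 45 (mod 7219)
3352^2489 = 3352^2048 * 3352^256 * 3352^128 * 3352^32 * 3352^16 * 3352^8 * 3352^1 ≡ 45 * 4392 * 5260 * 599 * 5908 * 3770 * 3352 (mod 7219).
Accumulate the product:
45 * 4392 = 197640 ≡ 2727
2727 * 5260 = 14344020 ≡ 7086
7086 * 599 = 4244514 ≡ 6961
6961 * 5908 = 41125588 ≡ 6164
6164 * 3770 = 23238280 ≡ 319
319 * 3352 = 1069288 ≡ 876

876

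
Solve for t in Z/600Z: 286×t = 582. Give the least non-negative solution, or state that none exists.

gcd(286, 600) = 2, and 2 | 582, so solutions exist.
Divide through by 2: 143×t ≡ 291 mod 300.
143⁻¹ ≡ 107 (mod 300).
t ≡ 107×291 ≡ 237 (mod 300).
The smallest non-negative solution is t = 237.

237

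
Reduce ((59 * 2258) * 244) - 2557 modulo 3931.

59 * 2258 = 133222 ≡ 3499 (mod 3931)
3499 * 244 = 853756 ≡ 729 (mod 3931)
729 - 2557 = -1828 ≡ 2103 (mod 3931)

2103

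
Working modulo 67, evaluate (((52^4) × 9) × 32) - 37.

(52)^4 ≡ 40 (mod 67)
40 × 9 = 360 ≡ 25 (mod 67)
25 × 32 = 800 ≡ 63 (mod 67)
63 - 37 = 26

26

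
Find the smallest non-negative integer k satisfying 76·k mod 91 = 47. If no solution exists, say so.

9

gcd(76, 91) = 1, so a unique solution mod 91 exists.
76⁻¹ ≡ 6 (mod 91).
k ≡ 6·47 ≡ 9 (mod 91).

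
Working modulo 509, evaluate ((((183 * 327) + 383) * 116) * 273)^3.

125

183 * 327 = 59841 ≡ 288 (mod 509)
288 + 383 = 671 ≡ 162 (mod 509)
162 * 116 = 18792 ≡ 468 (mod 509)
468 * 273 = 127764 ≡ 5 (mod 509)
(5)^3 ≡ 125 (mod 509)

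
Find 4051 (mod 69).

4051 = 58×69 + 49, so 4051 ≡ 49 (mod 69).

49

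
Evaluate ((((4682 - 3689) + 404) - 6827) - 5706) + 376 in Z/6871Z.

4682 - 3689 = 993
993 + 404 = 1397
1397 - 6827 = -5430 ≡ 1441 (mod 6871)
1441 - 5706 = -4265 ≡ 2606 (mod 6871)
2606 + 376 = 2982

2982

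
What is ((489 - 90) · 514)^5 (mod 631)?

146

489 - 90 = 399
399 · 514 = 205086 ≡ 11 (mod 631)
(11)^5 ≡ 146 (mod 631)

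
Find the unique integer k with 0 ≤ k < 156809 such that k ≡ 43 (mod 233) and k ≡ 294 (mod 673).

109320

233⁻¹ mod 673: 233×26 ≡ 1 (mod 673), so 233⁻¹ ≡ 26.
k = 43 + 233×((294 − 43)×26 mod 673) = 43 + 233×469 = 109320.
Check: 109320 mod 233 = 43, 109320 mod 673 = 294. ✓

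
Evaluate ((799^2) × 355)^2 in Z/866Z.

(799)^2 ≡ 159 (mod 866)
159 × 355 = 56445 ≡ 155 (mod 866)
(155)^2 ≡ 643 (mod 866)

643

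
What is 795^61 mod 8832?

By square-and-multiply:
61 in binary is 111101, i.e. 61 = 32 + 16 + 8 + 4 + 1.
795^1 ≡ 795 (mod 8832)
795^2 ≡ 795^2 = 632025 ≡ 4953 (mod 8832)
795^4 ≡ 4953^2 = 24532209 ≡ 5745 (mod 8832)
795^8 ≡ 5745^2 = 33005025 ≡ 8673 (mod 8832)
795^16 ≡ 8673^2 = 75220929 ≡ 7617 (mod 8832)
795^32 ≡ 7617^2 = 58018689 ≡ 1281 (mod 8832)
795^61 = 795^32 · 795^16 · 795^8 · 795^4 · 795^1 ≡ 1281 · 7617 · 8673 · 5745 · 795 (mod 8832).
Accumulate the product:
1281 · 7617 = 9757377 ≡ 6849
6849 · 8673 = 59401377 ≡ 6177
6177 · 5745 = 35486865 ≡ 8721
8721 · 795 = 6933195 ≡ 75

75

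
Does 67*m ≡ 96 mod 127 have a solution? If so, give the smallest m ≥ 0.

100

gcd(67, 127) = 1, so a unique solution mod 127 exists.
67⁻¹ ≡ 91 (mod 127).
m ≡ 91*96 ≡ 100 (mod 127).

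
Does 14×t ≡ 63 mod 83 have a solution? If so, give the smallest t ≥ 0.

46

gcd(14, 83) = 1, so a unique solution mod 83 exists.
14⁻¹ ≡ 6 (mod 83).
t ≡ 6×63 ≡ 46 (mod 83).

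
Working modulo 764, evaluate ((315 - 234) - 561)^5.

732

315 - 234 = 81
81 - 561 = -480 ≡ 284 (mod 764)
(284)^5 ≡ 732 (mod 764)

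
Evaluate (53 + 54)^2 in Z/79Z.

53 + 54 = 107 ≡ 28 (mod 79)
(28)^2 ≡ 73 (mod 79)

73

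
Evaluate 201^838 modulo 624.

201^1 ≡ 201 (mod 624)
201^2 ≡ 201^2 = 40401 ≡ 465 (mod 624)
201^4 ≡ 465^2 = 216225 ≡ 321 (mod 624)
201^8 ≡ 321^2 = 103041 ≡ 81 (mod 624)
201^16 ≡ 81^2 = 6561 ≡ 321 (mod 624)
201^32 ≡ 321^2 = 103041 ≡ 81 (mod 624)
201^64 ≡ 81^2 = 6561 ≡ 321 (mod 624)
201^128 ≡ 321^2 = 103041 ≡ 81 (mod 624)
201^256 ≡ 81^2 = 6561 ≡ 321 (mod 624)
201^512 ≡ 321^2 = 103041 ≡ 81 (mod 624)
201^838 = 201^512 × 201^256 × 201^64 × 201^4 × 201^2 ≡ 81 × 321 × 321 × 321 × 465 (mod 624).
Accumulate the product:
81 × 321 = 26001 ≡ 417
417 × 321 = 133857 ≡ 321
321 × 321 = 103041 ≡ 81
81 × 465 = 37665 ≡ 225

225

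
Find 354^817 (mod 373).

340

354^1 ≡ 354 (mod 373)
354^2 ≡ 354^2 = 125316 ≡ 361 (mod 373)
354^4 ≡ 361^2 = 130321 ≡ 144 (mod 373)
354^8 ≡ 144^2 = 20736 ≡ 221 (mod 373)
354^16 ≡ 221^2 = 48841 ≡ 351 (mod 373)
354^32 ≡ 351^2 = 123201 ≡ 111 (mod 373)
354^64 ≡ 111^2 = 12321 ≡ 12 (mod 373)
354^128 ≡ 12^2 = 144 (mod 373)
354^256 ≡ 144^2 = 20736 ≡ 221 (mod 373)
354^512 ≡ 221^2 = 48841 ≡ 351 (mod 373)
354^817 = 354^512 · 354^256 · 354^32 · 354^16 · 354^1 ≡ 351 · 221 · 111 · 351 · 354 (mod 373).
Accumulate the product:
351 · 221 = 77571 ≡ 360
360 · 111 = 39960 ≡ 49
49 · 351 = 17199 ≡ 41
41 · 354 = 14514 ≡ 340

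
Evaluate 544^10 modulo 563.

Using repeated squaring:
10 in binary is 1010, i.e. 10 = 8 + 2.
544^1 ≡ 544 (mod 563)
544^2 ≡ 544^2 = 295936 ≡ 361 (mod 563)
544^4 ≡ 361^2 = 130321 ≡ 268 (mod 563)
544^8 ≡ 268^2 = 71824 ≡ 323 (mod 563)
544^10 = 544^8 * 544^2 ≡ 323 * 361 (mod 563).
323 * 361 = 116603 ≡ 62 (mod 563).

62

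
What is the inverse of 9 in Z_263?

263 = 29*9 + 2
9 = 4*2 + 1
2 = 2*1 + 0
gcd(9, 263) = 1, so the inverse exists.
Bézout: 1 = −4*263 + 117*9.
So 9⁻¹ ≡ 117 (mod 263).

117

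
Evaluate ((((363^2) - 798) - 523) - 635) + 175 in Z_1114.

(363)^2 ≡ 317 (mod 1114)
317 - 798 = -481 ≡ 633 (mod 1114)
633 - 523 = 110
110 - 635 = -525 ≡ 589 (mod 1114)
589 + 175 = 764

764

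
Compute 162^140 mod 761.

274

140 in binary is 10001100, i.e. 140 = 128 + 8 + 4.
162^1 ≡ 162 (mod 761)
162^2 ≡ 162^2 = 26244 ≡ 370 (mod 761)
162^4 ≡ 370^2 = 136900 ≡ 681 (mod 761)
162^8 ≡ 681^2 = 463761 ≡ 312 (mod 761)
162^16 ≡ 312^2 = 97344 ≡ 697 (mod 761)
162^32 ≡ 697^2 = 485809 ≡ 291 (mod 761)
162^64 ≡ 291^2 = 84681 ≡ 210 (mod 761)
162^128 ≡ 210^2 = 44100 ≡ 723 (mod 761)
162^140 = 162^128 · 162^8 · 162^4 ≡ 723 · 312 · 681 (mod 761).
Accumulate the product:
723 · 312 = 225576 ≡ 320
320 · 681 = 217920 ≡ 274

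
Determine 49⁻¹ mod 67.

26

Run the extended Euclidean algorithm:
67 = 1×49 + 18
49 = 2×18 + 13
18 = 1×13 + 5
13 = 2×5 + 3
5 = 1×3 + 2
3 = 1×2 + 1
2 = 2×1 + 0
gcd(49, 67) = 1, so the inverse exists.
Bézout: 1 = −19×67 + 26×49.
So 49⁻¹ ≡ 26 (mod 67).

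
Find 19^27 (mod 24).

19

By square-and-multiply:
19^1 ≡ 19 (mod 24)
19^2 ≡ 19^2 = 361 ≡ 1 (mod 24)
19^4 ≡ 1^2 = 1 (mod 24)
19^8 ≡ 1^2 = 1 (mod 24)
19^16 ≡ 1^2 = 1 (mod 24)
19^27 = 19^16 × 19^8 × 19^2 × 19^1 ≡ 1 × 1 × 1 × 19 (mod 24).
Accumulate the product:
1 × 1 = 1
1 × 1 = 1
1 × 19 = 19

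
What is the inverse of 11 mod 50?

By the extended Euclidean algorithm:
50 = 4×11 + 6
11 = 1×6 + 5
6 = 1×5 + 1
5 = 5×1 + 0
gcd(11, 50) = 1, so the inverse exists.
Back-substitute for 1:
1 = 1×6 − 1×5
  = −1×11 + 2×6
  = 2×50 − 9×11
So 11⁻¹ ≡ −9 ≡ 41 (mod 50).

41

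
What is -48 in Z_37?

-48 = -2×37 + 26, so -48 ≡ 26 (mod 37).

26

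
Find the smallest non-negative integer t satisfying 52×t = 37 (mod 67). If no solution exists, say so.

2

gcd(52, 67) = 1, so a unique solution mod 67 exists.
52⁻¹ ≡ 58 (mod 67).
t ≡ 58×37 ≡ 2 (mod 67).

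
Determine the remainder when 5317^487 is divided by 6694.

4401

By square-and-multiply:
487 in binary is 111100111, i.e. 487 = 256 + 128 + 64 + 32 + 4 + 2 + 1.
5317^1 ≡ 5317 (mod 6694)
5317^2 ≡ 5317^2 = 28270489 ≡ 1727 (mod 6694)
5317^4 ≡ 1727^2 = 2982529 ≡ 3699 (mod 6694)
5317^8 ≡ 3699^2 = 13682601 ≡ 65 (mod 6694)
5317^16 ≡ 65^2 = 4225 (mod 6694)
5317^32 ≡ 4225^2 = 17850625 ≡ 4421 (mod 6694)
5317^64 ≡ 4421^2 = 19545241 ≡ 5455 (mod 6694)
5317^128 ≡ 5455^2 = 29757025 ≡ 2195 (mod 6694)
5317^256 ≡ 2195^2 = 4818025 ≡ 5039 (mod 6694)
5317^487 = 5317^256 · 5317^128 · 5317^64 · 5317^32 · 5317^4 · 5317^2 · 5317^1 ≡ 5039 · 2195 · 5455 · 4421 · 3699 · 1727 · 5317 (mod 6694).
Accumulate the product:
5039 · 2195 = 11060605 ≡ 2117
2117 · 5455 = 11548235 ≡ 1085
1085 · 4421 = 4796785 ≡ 3881
3881 · 3699 = 14355819 ≡ 3883
3883 · 1727 = 6705941 ≡ 5247
5247 · 5317 = 27898299 ≡ 4401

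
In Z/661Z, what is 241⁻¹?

96

Run the extended Euclidean algorithm:
661 = 2*241 + 179
241 = 1*179 + 62
179 = 2*62 + 55
62 = 1*55 + 7
55 = 7*7 + 6
7 = 1*6 + 1
6 = 6*1 + 0
gcd(241, 661) = 1, so the inverse exists.
Back-substitute for 1:
1 = 1*7 − 1*6
  = −1*55 + 8*7
  = 8*62 − 9*55
  = −9*179 + 26*62
  = 26*241 − 35*179
  = −35*661 + 96*241
So 241⁻¹ ≡ 96 (mod 661).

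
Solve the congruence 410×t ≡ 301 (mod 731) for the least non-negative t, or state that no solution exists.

516

gcd(410, 731) = 1, so a unique solution mod 731 exists.
410⁻¹ ≡ 230 (mod 731).
t ≡ 230×301 ≡ 516 (mod 731).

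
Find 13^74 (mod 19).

13^1 ≡ 13 (mod 19)
13^2 ≡ 13^2 = 169 ≡ 17 (mod 19)
13^4 ≡ 17^2 = 289 ≡ 4 (mod 19)
13^8 ≡ 4^2 = 16 (mod 19)
13^16 ≡ 16^2 = 256 ≡ 9 (mod 19)
13^32 ≡ 9^2 = 81 ≡ 5 (mod 19)
13^64 ≡ 5^2 = 25 ≡ 6 (mod 19)
13^74 = 13^64 * 13^8 * 13^2 ≡ 6 * 16 * 17 (mod 19).
Accumulate the product:
6 * 16 = 96 ≡ 1
1 * 17 = 17

17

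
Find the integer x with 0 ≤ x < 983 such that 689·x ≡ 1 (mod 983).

438

983 = 1×689 + 294
689 = 2×294 + 101
294 = 2×101 + 92
101 = 1×92 + 9
92 = 10×9 + 2
9 = 4×2 + 1
2 = 2×1 + 0
gcd(689, 983) = 1, so the inverse exists.
Back-substitute for 1:
1 = 1×9 − 4×2
  = −4×92 + 41×9
  = 41×101 − 45×92
  = −45×294 + 131×101
  = 131×689 − 307×294
  = −307×983 + 438×689
So 689⁻¹ ≡ 438 (mod 983).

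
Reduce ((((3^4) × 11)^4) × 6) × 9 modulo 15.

(3)^4 ≡ 6 (mod 15)
6 × 11 = 66 ≡ 6 (mod 15)
(6)^4 ≡ 6 (mod 15)
6 × 6 = 36 ≡ 6 (mod 15)
6 × 9 = 54 ≡ 9 (mod 15)

9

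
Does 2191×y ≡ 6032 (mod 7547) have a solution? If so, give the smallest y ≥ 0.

4615

gcd(2191, 7547) = 1, so a unique solution mod 7547 exists.
2191⁻¹ ≡ 3758 (mod 7547).
y ≡ 3758×6032 ≡ 4615 (mod 7547).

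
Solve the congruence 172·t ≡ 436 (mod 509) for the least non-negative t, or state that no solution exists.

gcd(172, 509) = 1, so a unique solution mod 509 exists.
172⁻¹ ≡ 364 (mod 509).
t ≡ 364·436 ≡ 405 (mod 509).

405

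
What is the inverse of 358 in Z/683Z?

Apply the Euclidean algorithm and back-substitute:
683 = 1×358 + 325
358 = 1×325 + 33
325 = 9×33 + 28
33 = 1×28 + 5
28 = 5×5 + 3
5 = 1×3 + 2
3 = 1×2 + 1
2 = 2×1 + 0
gcd(358, 683) = 1, so the inverse exists.
Back-substitute for 1:
1 = 1×3 − 1×2
  = −1×5 + 2×3
  = 2×28 − 11×5
  = −11×33 + 13×28
  = 13×325 − 128×33
  = −128×358 + 141×325
  = 141×683 − 269×358
So 358⁻¹ ≡ −269 ≡ 414 (mod 683).

414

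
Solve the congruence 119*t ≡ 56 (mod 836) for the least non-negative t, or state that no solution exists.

gcd(119, 836) = 1, so a unique solution mod 836 exists.
119⁻¹ ≡ 555 (mod 836).
t ≡ 555*56 ≡ 148 (mod 836).

148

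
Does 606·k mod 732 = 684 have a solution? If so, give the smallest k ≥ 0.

gcd(606, 732) = 6, and 6 | 684, so solutions exist.
Divide through by 6: 101·k ≡ 114 (mod 122).
101⁻¹ ≡ 29 (mod 122).
k ≡ 29·114 ≡ 12 (mod 122).
The smallest non-negative solution is k = 12.

12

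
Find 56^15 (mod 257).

Using repeated squaring:
56^1 ≡ 56 (mod 257)
56^2 ≡ 56^2 = 3136 ≡ 52 (mod 257)
56^4 ≡ 52^2 = 2704 ≡ 134 (mod 257)
56^8 ≡ 134^2 = 17956 ≡ 223 (mod 257)
56^15 = 56^8 · 56^4 · 56^2 · 56^1 ≡ 223 · 134 · 52 · 56 (mod 257).
Accumulate the product:
223 · 134 = 29882 ≡ 70
70 · 52 = 3640 ≡ 42
42 · 56 = 2352 ≡ 39

39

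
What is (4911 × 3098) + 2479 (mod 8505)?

4911 × 3098 = 15214278 ≡ 7338 (mod 8505)
7338 + 2479 = 9817 ≡ 1312 (mod 8505)

1312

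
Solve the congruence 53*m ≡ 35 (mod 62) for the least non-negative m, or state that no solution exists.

3

gcd(53, 62) = 1, so a unique solution mod 62 exists.
53⁻¹ ≡ 55 (mod 62).
m ≡ 55*35 ≡ 3 (mod 62).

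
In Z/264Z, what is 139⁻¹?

19

264 = 1·139 + 125
139 = 1·125 + 14
125 = 8·14 + 13
14 = 1·13 + 1
13 = 13·1 + 0
gcd(139, 264) = 1, so the inverse exists.
Back-substitute for 1:
1 = 1·14 − 1·13
  = −1·125 + 9·14
  = 9·139 − 10·125
  = −10·264 + 19·139
So 139⁻¹ ≡ 19 (mod 264).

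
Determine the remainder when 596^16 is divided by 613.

By square-and-multiply:
596^1 ≡ 596 (mod 613)
596^2 ≡ 596^2 = 355216 ≡ 289 (mod 613)
596^4 ≡ 289^2 = 83521 ≡ 153 (mod 613)
596^8 ≡ 153^2 = 23409 ≡ 115 (mod 613)
596^16 ≡ 115^2 = 13225 ≡ 352 (mod 613)
So 596^16 ≡ 352 (mod 613).

352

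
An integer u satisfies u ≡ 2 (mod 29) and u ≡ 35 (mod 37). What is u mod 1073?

553

29⁻¹ mod 37: 29×23 ≡ 1 (mod 37), so 29⁻¹ ≡ 23.
u = 2 + 29×((35 − 2)×23 mod 37) = 2 + 29×19 = 553.
Check: 553 mod 29 = 2, 553 mod 37 = 35. ✓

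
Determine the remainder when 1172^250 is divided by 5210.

324

Compute successive squares:
250 in binary is 11111010, i.e. 250 = 128 + 64 + 32 + 16 + 8 + 2.
1172^1 ≡ 1172 (mod 5210)
1172^2 ≡ 1172^2 = 1373584 ≡ 3354 (mod 5210)
1172^4 ≡ 3354^2 = 11249316 ≡ 926 (mod 5210)
1172^8 ≡ 926^2 = 857476 ≡ 3036 (mod 5210)
1172^16 ≡ 3036^2 = 9217296 ≡ 806 (mod 5210)
1172^32 ≡ 806^2 = 649636 ≡ 3596 (mod 5210)
1172^64 ≡ 3596^2 = 12931216 ≡ 5206 (mod 5210)
1172^128 ≡ 5206^2 = 27102436 ≡ 16 (mod 5210)
1172^250 = 1172^128 * 1172^64 * 1172^32 * 1172^16 * 1172^8 * 1172^2 ≡ 16 * 5206 * 3596 * 806 * 3036 * 3354 (mod 5210).
Accumulate the product:
16 * 5206 = 83296 ≡ 5146
5146 * 3596 = 18505016 ≡ 4306
4306 * 806 = 3470636 ≡ 776
776 * 3036 = 2355936 ≡ 1016
1016 * 3354 = 3407664 ≡ 324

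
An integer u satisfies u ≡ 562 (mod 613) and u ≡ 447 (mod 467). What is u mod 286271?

613⁻¹ mod 467: 613×16 ≡ 1 (mod 467), so 613⁻¹ ≡ 16.
u = 562 + 613×((447 − 562)×16 mod 467) = 562 + 613×28 = 17726.
Check: 17726 mod 613 = 562, 17726 mod 467 = 447. ✓

17726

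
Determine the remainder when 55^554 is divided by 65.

By square-and-multiply:
55^1 ≡ 55 (mod 65)
55^2 ≡ 55^2 = 3025 ≡ 35 (mod 65)
55^4 ≡ 35^2 = 1225 ≡ 55 (mod 65)
55^8 ≡ 55^2 = 3025 ≡ 35 (mod 65)
55^16 ≡ 35^2 = 1225 ≡ 55 (mod 65)
55^32 ≡ 55^2 = 3025 ≡ 35 (mod 65)
55^64 ≡ 35^2 = 1225 ≡ 55 (mod 65)
55^128 ≡ 55^2 = 3025 ≡ 35 (mod 65)
55^256 ≡ 35^2 = 1225 ≡ 55 (mod 65)
55^512 ≡ 55^2 = 3025 ≡ 35 (mod 65)
55^554 = 55^512 * 55^32 * 55^8 * 55^2 ≡ 35 * 35 * 35 * 35 (mod 65).
Accumulate the product:
35 * 35 = 1225 ≡ 55
55 * 35 = 1925 ≡ 40
40 * 35 = 1400 ≡ 35

35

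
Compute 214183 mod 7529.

214183 = 28×7529 + 3371, so 214183 ≡ 3371 (mod 7529).

3371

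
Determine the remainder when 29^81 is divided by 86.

27

81 in binary is 1010001, i.e. 81 = 64 + 16 + 1.
29^1 ≡ 29 (mod 86)
29^2 ≡ 29^2 = 841 ≡ 67 (mod 86)
29^4 ≡ 67^2 = 4489 ≡ 17 (mod 86)
29^8 ≡ 17^2 = 289 ≡ 31 (mod 86)
29^16 ≡ 31^2 = 961 ≡ 15 (mod 86)
29^32 ≡ 15^2 = 225 ≡ 53 (mod 86)
29^64 ≡ 53^2 = 2809 ≡ 57 (mod 86)
29^81 = 29^64 * 29^16 * 29^1 ≡ 57 * 15 * 29 (mod 86).
Accumulate the product:
57 * 15 = 855 ≡ 81
81 * 29 = 2349 ≡ 27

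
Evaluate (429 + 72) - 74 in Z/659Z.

429 + 72 = 501
501 - 74 = 427

427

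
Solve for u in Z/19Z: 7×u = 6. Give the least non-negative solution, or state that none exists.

9

gcd(7, 19) = 1, so a unique solution mod 19 exists.
7⁻¹ ≡ 11 (mod 19).
u ≡ 11×6 ≡ 9 (mod 19).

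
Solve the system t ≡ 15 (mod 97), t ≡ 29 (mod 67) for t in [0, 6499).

6126

97⁻¹ mod 67: 97·38 ≡ 1 (mod 67), so 97⁻¹ ≡ 38.
t = 15 + 97·((29 − 15)·38 mod 67) = 15 + 97·63 = 6126.
Check: 6126 mod 97 = 15, 6126 mod 67 = 29. ✓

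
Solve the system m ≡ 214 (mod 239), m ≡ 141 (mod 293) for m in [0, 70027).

32957

239⁻¹ mod 293: 239·255 ≡ 1 (mod 293), so 239⁻¹ ≡ 255.
m = 214 + 239·((141 − 214)·255 mod 293) = 214 + 239·137 = 32957.
Check: 32957 mod 239 = 214, 32957 mod 293 = 141. ✓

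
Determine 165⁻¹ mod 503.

314

503 = 3×165 + 8
165 = 20×8 + 5
8 = 1×5 + 3
5 = 1×3 + 2
3 = 1×2 + 1
2 = 2×1 + 0
gcd(165, 503) = 1, so the inverse exists.
Bézout: 1 = 62×503 − 189×165.
So 165⁻¹ ≡ −189 ≡ 314 (mod 503).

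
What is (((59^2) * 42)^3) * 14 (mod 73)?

(59)^2 ≡ 50 (mod 73)
50 * 42 = 2100 ≡ 56 (mod 73)
(56)^3 ≡ 51 (mod 73)
51 * 14 = 714 ≡ 57 (mod 73)

57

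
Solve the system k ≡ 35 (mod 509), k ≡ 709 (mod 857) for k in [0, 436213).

101835

509⁻¹ mod 857: 509×692 ≡ 1 (mod 857), so 509⁻¹ ≡ 692.
k = 35 + 509×((709 − 35)×692 mod 857) = 35 + 509×200 = 101835.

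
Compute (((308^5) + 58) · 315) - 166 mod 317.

(308)^5 ≡ 230 (mod 317)
230 + 58 = 288
288 · 315 = 90720 ≡ 58 (mod 317)
58 - 166 = -108 ≡ 209 (mod 317)

209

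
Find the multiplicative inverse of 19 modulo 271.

By the extended Euclidean algorithm:
271 = 14×19 + 5
19 = 3×5 + 4
5 = 1×4 + 1
4 = 4×1 + 0
gcd(19, 271) = 1, so the inverse exists.
Bézout: 1 = 4×271 − 57×19.
So 19⁻¹ ≡ −57 ≡ 214 (mod 271).

214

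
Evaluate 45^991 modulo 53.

45^1 ≡ 45 (mod 53)
45^2 ≡ 45^2 = 2025 ≡ 11 (mod 53)
45^4 ≡ 11^2 = 121 ≡ 15 (mod 53)
45^8 ≡ 15^2 = 225 ≡ 13 (mod 53)
45^16 ≡ 13^2 = 169 ≡ 10 (mod 53)
45^32 ≡ 10^2 = 100 ≡ 47 (mod 53)
45^64 ≡ 47^2 = 2209 ≡ 36 (mod 53)
45^128 ≡ 36^2 = 1296 ≡ 24 (mod 53)
45^256 ≡ 24^2 = 576 ≡ 46 (mod 53)
45^512 ≡ 46^2 = 2116 ≡ 49 (mod 53)
45^991 = 45^512 × 45^256 × 45^128 × 45^64 × 45^16 × 45^8 × 45^4 × 45^2 × 45^1 ≡ 49 × 46 × 24 × 36 × 10 × 13 × 15 × 11 × 45 (mod 53).
Accumulate the product:
49 × 46 = 2254 ≡ 28
28 × 24 = 672 ≡ 36
36 × 36 = 1296 ≡ 24
24 × 10 = 240 ≡ 28
28 × 13 = 364 ≡ 46
46 × 15 = 690 ≡ 1
1 × 11 = 11
11 × 45 = 495 ≡ 18

18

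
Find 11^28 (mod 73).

36

By square-and-multiply:
11^1 ≡ 11 (mod 73)
11^2 ≡ 11^2 = 121 ≡ 48 (mod 73)
11^4 ≡ 48^2 = 2304 ≡ 41 (mod 73)
11^8 ≡ 41^2 = 1681 ≡ 2 (mod 73)
11^16 ≡ 2^2 = 4 (mod 73)
11^28 = 11^16 · 11^8 · 11^4 ≡ 4 · 2 · 41 (mod 73).
Accumulate the product:
4 · 2 = 8
8 · 41 = 328 ≡ 36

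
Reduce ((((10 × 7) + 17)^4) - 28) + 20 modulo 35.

10 × 7 = 70 ≡ 0 (mod 35)
0 + 17 = 17
(17)^4 ≡ 11 (mod 35)
11 - 28 = -17 ≡ 18 (mod 35)
18 + 20 = 38 ≡ 3 (mod 35)

3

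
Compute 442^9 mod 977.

213

442^1 ≡ 442 (mod 977)
442^2 ≡ 442^2 = 195364 ≡ 941 (mod 977)
442^4 ≡ 941^2 = 885481 ≡ 319 (mod 977)
442^8 ≡ 319^2 = 101761 ≡ 153 (mod 977)
442^9 = 442^8 · 442^1 ≡ 153 · 442 (mod 977).
153 · 442 = 67626 ≡ 213 (mod 977).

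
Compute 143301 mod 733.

366

143301 = 195×733 + 366, so 143301 ≡ 366 (mod 733).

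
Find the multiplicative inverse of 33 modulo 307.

307 = 9*33 + 10
33 = 3*10 + 3
10 = 3*3 + 1
3 = 3*1 + 0
gcd(33, 307) = 1, so the inverse exists.
Bézout: 1 = 10*307 − 93*33.
So 33⁻¹ ≡ −93 ≡ 214 (mod 307).

214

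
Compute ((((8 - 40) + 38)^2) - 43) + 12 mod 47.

8 - 40 = -32 ≡ 15 (mod 47)
15 + 38 = 53 ≡ 6 (mod 47)
(6)^2 ≡ 36 (mod 47)
36 - 43 = -7 ≡ 40 (mod 47)
40 + 12 = 52 ≡ 5 (mod 47)

5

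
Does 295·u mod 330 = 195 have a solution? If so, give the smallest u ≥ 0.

gcd(295, 330) = 5, and 5 | 195, so solutions exist.
Divide through by 5: 59·u = 39 (mod 66).
59⁻¹ ≡ 47 (mod 66).
u ≡ 47·39 ≡ 51 (mod 66).
The smallest non-negative solution is u = 51.

51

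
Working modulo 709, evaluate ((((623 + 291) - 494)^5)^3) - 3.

79

623 + 291 = 914 ≡ 205 (mod 709)
205 - 494 = -289 ≡ 420 (mod 709)
(420)^5 ≡ 127 (mod 709)
(127)^3 ≡ 82 (mod 709)
82 - 3 = 79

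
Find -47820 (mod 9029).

-47820 = -6×9029 + 6354, so -47820 ≡ 6354 (mod 9029).

6354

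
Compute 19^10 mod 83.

23

Compute successive squares:
10 in binary is 1010, i.e. 10 = 8 + 2.
19^1 ≡ 19 (mod 83)
19^2 ≡ 19^2 = 361 ≡ 29 (mod 83)
19^4 ≡ 29^2 = 841 ≡ 11 (mod 83)
19^8 ≡ 11^2 = 121 ≡ 38 (mod 83)
19^10 = 19^8 * 19^2 ≡ 38 * 29 (mod 83).
38 * 29 = 1102 ≡ 23 (mod 83).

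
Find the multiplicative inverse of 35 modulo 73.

48

By the extended Euclidean algorithm:
73 = 2·35 + 3
35 = 11·3 + 2
3 = 1·2 + 1
2 = 2·1 + 0
gcd(35, 73) = 1, so the inverse exists.
Back-substitute for 1:
1 = 1·3 − 1·2
  = −1·35 + 12·3
  = 12·73 − 25·35
So 35⁻¹ ≡ −25 ≡ 48 (mod 73).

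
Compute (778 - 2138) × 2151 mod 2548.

778 - 2138 = -1360 ≡ 1188 (mod 2548)
1188 × 2151 = 2555388 ≡ 2292 (mod 2548)

2292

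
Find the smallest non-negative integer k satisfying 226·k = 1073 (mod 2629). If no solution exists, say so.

947

gcd(226, 2629) = 1, so a unique solution mod 2629 exists.
226⁻¹ ≡ 2059 (mod 2629).
k ≡ 2059·1073 ≡ 947 (mod 2629).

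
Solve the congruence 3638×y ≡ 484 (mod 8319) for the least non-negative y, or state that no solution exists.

gcd(3638, 8319) = 1, so a unique solution mod 8319 exists.
3638⁻¹ ≡ 4658 (mod 8319).
y ≡ 4658×484 ≡ 23 (mod 8319).

23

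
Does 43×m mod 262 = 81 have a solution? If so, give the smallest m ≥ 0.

gcd(43, 262) = 1, so a unique solution mod 262 exists.
43⁻¹ ≡ 195 (mod 262).
m ≡ 195×81 ≡ 75 (mod 262).

75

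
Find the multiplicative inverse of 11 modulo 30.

Apply the Euclidean algorithm and back-substitute:
30 = 2×11 + 8
11 = 1×8 + 3
8 = 2×3 + 2
3 = 1×2 + 1
2 = 2×1 + 0
gcd(11, 30) = 1, so the inverse exists.
Bézout: 1 = −4×30 + 11×11.
So 11⁻¹ ≡ 11 (mod 30).

11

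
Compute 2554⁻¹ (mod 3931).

Run the extended Euclidean algorithm:
3931 = 1×2554 + 1377
2554 = 1×1377 + 1177
1377 = 1×1177 + 200
1177 = 5×200 + 177
200 = 1×177 + 23
177 = 7×23 + 16
23 = 1×16 + 7
16 = 2×7 + 2
7 = 3×2 + 1
2 = 2×1 + 0
gcd(2554, 3931) = 1, so the inverse exists.
Back-substitute for 1:
1 = 1×7 − 3×2
  = −3×16 + 7×7
  = 7×23 − 10×16
  = −10×177 + 77×23
  = 77×200 − 87×177
  = −87×1177 + 512×200
  = 512×1377 − 599×1177
  = −599×2554 + 1111×1377
  = 1111×3931 − 1710×2554
So 2554⁻¹ ≡ −1710 ≡ 2221 (mod 3931).

2221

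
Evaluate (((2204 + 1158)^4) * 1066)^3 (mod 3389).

2204 + 1158 = 3362
(3362)^4 ≡ 2757 (mod 3389)
2757 * 1066 = 2938962 ≡ 699 (mod 3389)
(699)^3 ≡ 2235 (mod 3389)

2235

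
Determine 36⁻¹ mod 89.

Apply the Euclidean algorithm and back-substitute:
89 = 2×36 + 17
36 = 2×17 + 2
17 = 8×2 + 1
2 = 2×1 + 0
gcd(36, 89) = 1, so the inverse exists.
Back-substitute for 1:
1 = 1×17 − 8×2
  = −8×36 + 17×17
  = 17×89 − 42×36
So 36⁻¹ ≡ −42 ≡ 47 (mod 89).

47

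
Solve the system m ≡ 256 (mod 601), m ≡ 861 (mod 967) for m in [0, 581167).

559787

601⁻¹ mod 967: 601·716 ≡ 1 (mod 967), so 601⁻¹ ≡ 716.
m = 256 + 601·((861 − 256)·716 mod 967) = 256 + 601·931 = 559787.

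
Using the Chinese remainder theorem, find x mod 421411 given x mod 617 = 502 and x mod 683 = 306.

296045

617⁻¹ mod 683: 617×238 ≡ 1 (mod 683), so 617⁻¹ ≡ 238.
x = 502 + 617×((306 − 502)×238 mod 683) = 502 + 617×479 = 296045.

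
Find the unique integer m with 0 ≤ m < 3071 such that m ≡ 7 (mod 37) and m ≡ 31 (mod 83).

1857

37⁻¹ mod 83: 37*9 ≡ 1 (mod 83), so 37⁻¹ ≡ 9.
m = 7 + 37*((31 − 7)*9 mod 83) = 7 + 37*50 = 1857.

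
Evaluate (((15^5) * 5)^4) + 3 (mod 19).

(15)^5 ≡ 2 (mod 19)
2 * 5 = 10
(10)^4 ≡ 6 (mod 19)
6 + 3 = 9

9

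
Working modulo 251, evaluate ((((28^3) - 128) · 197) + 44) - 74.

170

(28)^3 ≡ 115 (mod 251)
115 - 128 = -13 ≡ 238 (mod 251)
238 · 197 = 46886 ≡ 200 (mod 251)
200 + 44 = 244
244 - 74 = 170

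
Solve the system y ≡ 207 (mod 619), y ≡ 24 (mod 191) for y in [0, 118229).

619⁻¹ mod 191: 619*54 ≡ 1 (mod 191), so 619⁻¹ ≡ 54.
y = 207 + 619*((24 − 207)*54 mod 191) = 207 + 619*50 = 31157.

31157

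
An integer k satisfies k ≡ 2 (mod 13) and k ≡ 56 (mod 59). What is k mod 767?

587

13⁻¹ mod 59: 13×50 ≡ 1 (mod 59), so 13⁻¹ ≡ 50.
k = 2 + 13×((56 − 2)×50 mod 59) = 2 + 13×45 = 587.
Check: 587 mod 13 = 2, 587 mod 59 = 56. ✓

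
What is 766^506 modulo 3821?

935

Compute successive squares:
506 in binary is 111111010, i.e. 506 = 256 + 128 + 64 + 32 + 16 + 8 + 2.
766^1 ≡ 766 (mod 3821)
766^2 ≡ 766^2 = 586756 ≡ 2143 (mod 3821)
766^4 ≡ 2143^2 = 4592449 ≡ 3428 (mod 3821)
766^8 ≡ 3428^2 = 11751184 ≡ 1609 (mod 3821)
766^16 ≡ 1609^2 = 2588881 ≡ 2064 (mod 3821)
766^32 ≡ 2064^2 = 4260096 ≡ 3502 (mod 3821)
766^64 ≡ 3502^2 = 12264004 ≡ 2415 (mod 3821)
766^128 ≡ 2415^2 = 5832225 ≡ 1379 (mod 3821)
766^256 ≡ 1379^2 = 1901641 ≡ 2604 (mod 3821)
766^506 = 766^256 × 766^128 × 766^64 × 766^32 × 766^16 × 766^8 × 766^2 ≡ 2604 × 1379 × 2415 × 3502 × 2064 × 1609 × 2143 (mod 3821).
Accumulate the product:
2604 × 1379 = 3590916 ≡ 2997
2997 × 2415 = 7237755 ≡ 781
781 × 3502 = 2735062 ≡ 3047
3047 × 2064 = 6289008 ≡ 3463
3463 × 1609 = 5571967 ≡ 949
949 × 2143 = 2033707 ≡ 935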